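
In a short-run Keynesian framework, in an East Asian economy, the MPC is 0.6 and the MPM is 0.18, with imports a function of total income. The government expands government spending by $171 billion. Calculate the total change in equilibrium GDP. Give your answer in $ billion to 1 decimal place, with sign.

Spending multiplier = 1/(1 − c + m) = 1/(1 − 0.6 + 0.18) = 1/0.58 ≈ 1.724.
ΔY = k × ΔG = (+$171 billion) / 0.58 ≈ +$294.8 billion.

+$294.8 billion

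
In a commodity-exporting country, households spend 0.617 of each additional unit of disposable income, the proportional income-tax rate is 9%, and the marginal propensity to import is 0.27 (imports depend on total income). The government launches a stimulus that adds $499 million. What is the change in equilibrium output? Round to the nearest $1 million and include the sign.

Government-spending multiplier = 1/(1 − c(1−t) + m) = 1/(1 − 0.617×0.91 + 0.27) = 1/0.70853 ≈ 1.411.
ΔY = k × ΔG = (+$499 million) / 0.70853 ≈ +$704 million.

+$704 million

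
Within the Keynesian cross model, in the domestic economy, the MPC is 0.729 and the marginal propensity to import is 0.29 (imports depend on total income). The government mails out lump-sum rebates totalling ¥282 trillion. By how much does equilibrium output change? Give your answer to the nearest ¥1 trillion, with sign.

+¥366 trillion

A lump-sum tax change of −¥282 trillion shifts disposable income by +¥282 trillion; first-round consumption changes by −c × ΔT = −0.729 × (−¥282 trillion) = +¥205.578 trillion.
Expenditure multiplier = 1/(1 − c + m) = 1/(1 − 0.729 + 0.29) = 1/0.561 ≈ 1.783.
The tax multiplier is −c × k ≈ −1.299, so ΔY = k × (−c·ΔT) = (+¥205.578 trillion) / 0.561 ≈ +¥366 trillion.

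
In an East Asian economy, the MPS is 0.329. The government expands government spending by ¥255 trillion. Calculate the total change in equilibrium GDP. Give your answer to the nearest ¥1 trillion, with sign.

+¥775 trillion

MPC = 1 − MPS = 1 − 0.329 = 0.671.
Expenditure multiplier = 1/(1 − MPC) = 1/(1 − 0.671) = 1/0.329 ≈ 3.04.
ΔY = k × ΔG = (+¥255 trillion) / 0.329 ≈ +¥775 trillion.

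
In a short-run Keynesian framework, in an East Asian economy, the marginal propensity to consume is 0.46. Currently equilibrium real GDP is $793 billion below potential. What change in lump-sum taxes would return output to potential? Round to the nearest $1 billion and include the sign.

−$931 billion

Spending multiplier = 1/(1 − MPC) = 1/(1 − 0.46) = 1/0.54 ≈ 1.852.
Tax multiplier = −c·k = −0.46/0.54 ≈ −0.852. Need ΔY = +$793 billion, so ΔT = ΔY/(−c·k) = −(+$793 billion) × 0.54 / 0.46 ≈ −$931 billion.
The government should cut lump-sum taxes by $931 billion.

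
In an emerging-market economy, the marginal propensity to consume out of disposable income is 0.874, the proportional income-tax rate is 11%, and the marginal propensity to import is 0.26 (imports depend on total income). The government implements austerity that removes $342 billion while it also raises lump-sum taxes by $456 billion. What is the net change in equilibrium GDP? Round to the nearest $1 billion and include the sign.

Expenditure multiplier = 1/(1 − c(1−t) + m) = 1/(1 − 0.874×0.89 + 0.26) = 1/0.48214 ≈ 2.074.
ΔG contributes k·ΔG = (−$342 billion) / 0.48214 ≈ −$709.3 billion.
ΔT of +$456 billion changes first-round spending by −c·ΔT = −$398.544 billion, contributing k·(−c·ΔT) = (−$398.544 billion) / 0.48214 ≈ −$826.6 billion.
Net ΔY = k(ΔG − c·ΔT) = (−$740.544 billion) / 0.48214 ≈ −$1,536 billion.

−$1,536 billion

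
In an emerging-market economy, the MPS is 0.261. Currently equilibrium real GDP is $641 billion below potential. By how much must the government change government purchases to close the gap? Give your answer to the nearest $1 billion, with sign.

+$167 billion

MPC = 1 − MPS = 1 − 0.261 = 0.739.
Spending multiplier = 1/(1 − MPC) = 1/(1 − 0.739) = 1/0.261 ≈ 3.831.
Need ΔY = +$641 billion, so ΔG = ΔY/k = (+$641 billion) × 0.261 ≈ +$167 billion.
The government should increase government purchases by $167 billion.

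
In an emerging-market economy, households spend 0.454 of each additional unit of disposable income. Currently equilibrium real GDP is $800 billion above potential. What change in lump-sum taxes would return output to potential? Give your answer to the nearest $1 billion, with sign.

+$962 billion

Spending multiplier = 1/(1 − MPC) = 1/(1 − 0.454) = 1/0.546 ≈ 1.832.
Tax multiplier = −c·k = −0.454/0.546 ≈ −0.832. Need ΔY = −$800 billion, so ΔT = ΔY/(−c·k) = −(−$800 billion) × 0.546 / 0.454 ≈ +$962 billion.
The government should raise lump-sum taxes by $962 billion.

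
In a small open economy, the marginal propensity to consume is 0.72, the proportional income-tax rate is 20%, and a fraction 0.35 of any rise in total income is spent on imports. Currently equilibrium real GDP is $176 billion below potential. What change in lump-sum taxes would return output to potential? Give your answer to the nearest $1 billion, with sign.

Spending multiplier = 1/(1 − c(1−t) + m) = 1/(1 − 0.72×0.8 + 0.35) = 1/0.774 ≈ 1.292.
Tax multiplier = −c·k = −0.72/0.774 ≈ −0.93. Need ΔY = +$176 billion, so ΔT = ΔY/(−c·k) = −(+$176 billion) × 0.774 / 0.72 ≈ −$189 billion.
The government should cut lump-sum taxes by $189 billion.

−$189 billion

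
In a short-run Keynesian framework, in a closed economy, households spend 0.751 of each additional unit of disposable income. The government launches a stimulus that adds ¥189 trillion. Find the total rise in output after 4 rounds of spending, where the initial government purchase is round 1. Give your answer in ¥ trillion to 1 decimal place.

¥517.6 trillion

Round 1 adds ΔG = ¥189 trillion; each later round is MPC = 0.751 times the previous.
After 4 rounds: 189 + 141.939 + 106.596189 + 80.053737939 = ΔG·(1 − c^4)/(1 − c) = 189 × (1 − 0.318097128001)/0.249 ≈ ¥517.6 trillion.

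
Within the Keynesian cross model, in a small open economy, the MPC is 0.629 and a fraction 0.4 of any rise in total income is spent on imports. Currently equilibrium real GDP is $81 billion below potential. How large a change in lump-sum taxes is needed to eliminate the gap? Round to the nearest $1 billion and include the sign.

−$99 billion

Spending multiplier = 1/(1 − c + m) = 1/(1 − 0.629 + 0.4) = 1/0.771 ≈ 1.297.
Tax multiplier = −c·k = −0.629/0.771 ≈ −0.816. Need ΔY = +$81 billion, so ΔT = ΔY/(−c·k) = −(+$81 billion) × 0.771 / 0.629 ≈ −$99 billion.
The government should cut lump-sum taxes by $99 billion.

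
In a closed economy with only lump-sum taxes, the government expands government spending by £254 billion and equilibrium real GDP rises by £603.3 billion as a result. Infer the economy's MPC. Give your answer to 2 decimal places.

Implied spending multiplier k = ΔY/ΔG = 603.3/254 ≈ 2.3752.
Since k = 1/(1 − MPC), MPC = 1 − 1/k = 1 − ΔG/ΔY = 1 − 254/603.3 ≈ 0.58.

0.58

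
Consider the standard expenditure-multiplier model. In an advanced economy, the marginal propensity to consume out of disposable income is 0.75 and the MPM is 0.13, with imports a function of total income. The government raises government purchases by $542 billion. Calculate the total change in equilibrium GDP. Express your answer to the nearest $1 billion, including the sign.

Expenditure multiplier = 1/(1 − c + m) = 1/(1 − 0.75 + 0.13) = 1/0.38 ≈ 2.632.
ΔY = k × ΔG = (+$542 billion) / 0.38 ≈ +$1,426 billion.

+$1,426 billion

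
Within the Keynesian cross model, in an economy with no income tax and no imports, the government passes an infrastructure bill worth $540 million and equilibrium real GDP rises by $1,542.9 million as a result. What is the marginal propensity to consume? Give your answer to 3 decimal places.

0.650

Implied spending multiplier k = ΔY/ΔG = 1,542.9/540 ≈ 2.8572.
Since k = 1/(1 − MPC), MPC = 1 − 1/k = 1 − ΔG/ΔY = 1 − 540/1,542.9 ≈ 0.650.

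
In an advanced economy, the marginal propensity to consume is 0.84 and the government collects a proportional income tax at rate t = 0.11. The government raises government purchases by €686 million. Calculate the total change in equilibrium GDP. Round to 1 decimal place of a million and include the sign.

Spending multiplier = 1/(1 − c(1−t)) = 1/(1 − 0.84×0.89) = 1/0.2524 ≈ 3.962.
ΔY = k × ΔG = (+€686 million) / 0.2524 ≈ +€2,717.9 million.

+€2,717.9 million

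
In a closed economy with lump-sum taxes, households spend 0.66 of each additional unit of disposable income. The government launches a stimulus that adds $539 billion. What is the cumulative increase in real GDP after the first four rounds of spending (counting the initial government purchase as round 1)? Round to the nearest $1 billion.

$1,284 billion

Round 1 adds ΔG = $539 billion; each later round is MPC = 0.66 times the previous.
After 4 rounds: 539 + 355.74 + 234.7884 + 154.960344 = ΔG·(1 − c^4)/(1 − c) = 539 × (1 − 0.18974736)/0.34 ≈ $1,284 billion.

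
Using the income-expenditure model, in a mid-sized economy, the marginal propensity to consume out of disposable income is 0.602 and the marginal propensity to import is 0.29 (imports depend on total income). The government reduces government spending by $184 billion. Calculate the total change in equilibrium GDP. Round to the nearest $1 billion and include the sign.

Spending multiplier = 1/(1 − c + m) = 1/(1 − 0.602 + 0.29) = 1/0.688 ≈ 1.453.
ΔY = k × ΔG = (−$184 billion) / 0.688 ≈ −$267 billion.

−$267 billion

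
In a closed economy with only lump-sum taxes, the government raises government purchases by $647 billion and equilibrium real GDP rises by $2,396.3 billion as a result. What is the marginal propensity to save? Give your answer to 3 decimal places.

Implied spending multiplier k = ΔY/ΔG = 2,396.3/647 ≈ 3.7037.
Since k = 1/(1 − MPC), MPC = 1 − 1/k = 1 − ΔG/ΔY = 1 − 647/2,396.3 ≈ 0.730.
MPS = 1 − MPC = 0.270.

0.270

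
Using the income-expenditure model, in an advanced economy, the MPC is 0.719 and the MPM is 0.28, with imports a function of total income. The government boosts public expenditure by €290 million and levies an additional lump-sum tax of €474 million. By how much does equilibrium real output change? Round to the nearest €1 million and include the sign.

Expenditure multiplier = 1/(1 − c + m) = 1/(1 − 0.719 + 0.28) = 1/0.561 ≈ 1.783.
ΔG contributes k·ΔG = (+€290 million) / 0.561 ≈ +€516.9 million.
ΔT of +€474 million changes first-round spending by −c·ΔT = −€340.806 million, contributing k·(−c·ΔT) = (−€340.806 million) / 0.561 ≈ −€607.5 million.
Net ΔY = k(ΔG − c·ΔT) = (−€50.806 million) / 0.561 ≈ −€91 million.

−€91 million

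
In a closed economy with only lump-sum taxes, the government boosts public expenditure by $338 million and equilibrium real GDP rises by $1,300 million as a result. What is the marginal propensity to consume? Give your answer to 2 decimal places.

0.74

Implied spending multiplier k = ΔY/ΔG = 1,300/338 ≈ 3.8462.
Since k = 1/(1 − MPC), MPC = 1 − 1/k = 1 − ΔG/ΔY = 1 − 338/1,300 = 0.74.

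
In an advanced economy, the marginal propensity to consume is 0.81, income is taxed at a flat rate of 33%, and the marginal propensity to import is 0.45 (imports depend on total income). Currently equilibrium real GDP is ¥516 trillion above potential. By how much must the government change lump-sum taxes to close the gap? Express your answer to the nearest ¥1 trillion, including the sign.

+¥578 trillion

Spending multiplier = 1/(1 − c(1−t) + m) = 1/(1 − 0.81×0.67 + 0.45) = 1/0.9073 ≈ 1.102.
Tax multiplier = −c·k = −0.81/0.9073 ≈ −0.893. Need ΔY = −¥516 trillion, so ΔT = ΔY/(−c·k) = −(−¥516 trillion) × 0.9073 / 0.81 ≈ +¥578 trillion.
The government should raise lump-sum taxes by ¥578 trillion.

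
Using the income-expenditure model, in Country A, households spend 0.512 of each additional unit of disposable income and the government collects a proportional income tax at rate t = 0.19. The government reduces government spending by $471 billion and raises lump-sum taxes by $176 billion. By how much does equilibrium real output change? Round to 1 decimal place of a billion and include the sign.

Expenditure multiplier = 1/(1 − c(1−t)) = 1/(1 − 0.512×0.81) = 1/0.58528 ≈ 1.709.
ΔG contributes k·ΔG = (−$471 billion) / 0.58528 ≈ −$804.7 billion.
ΔT of +$176 billion changes first-round spending by −c·ΔT = −$90.112 billion, contributing k·(−c·ΔT) = (−$90.112 billion) / 0.58528 ≈ −$154 billion.
Net ΔY = k(ΔG − c·ΔT) = (−$561.112 billion) / 0.58528 ≈ −$958.7 billion.

−$958.7 billion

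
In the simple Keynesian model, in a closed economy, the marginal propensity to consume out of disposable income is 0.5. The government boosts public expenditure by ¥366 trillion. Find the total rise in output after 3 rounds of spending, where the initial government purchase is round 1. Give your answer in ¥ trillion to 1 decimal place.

¥640.5 trillion

Round 1 adds ΔG = ¥366 trillion; each later round is MPC = 0.5 times the previous.
After 3 rounds: 366 + 183 + 91.5 = ΔG·(1 − c^3)/(1 − c) = 366 × (1 − 0.125)/0.5 = ¥640.5 trillion.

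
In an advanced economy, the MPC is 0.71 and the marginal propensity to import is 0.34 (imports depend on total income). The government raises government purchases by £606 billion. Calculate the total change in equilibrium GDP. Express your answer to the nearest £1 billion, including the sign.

+£962 billion

Expenditure multiplier = 1/(1 − c + m) = 1/(1 − 0.71 + 0.34) = 1/0.63 ≈ 1.587.
ΔY = k × ΔG = (+£606 billion) / 0.63 ≈ +£962 billion.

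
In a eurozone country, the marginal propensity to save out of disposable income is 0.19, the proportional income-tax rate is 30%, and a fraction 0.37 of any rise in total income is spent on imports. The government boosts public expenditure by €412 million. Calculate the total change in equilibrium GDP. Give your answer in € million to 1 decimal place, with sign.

MPC = 1 − MPS = 1 − 0.19 = 0.81.
Expenditure multiplier = 1/(1 − c(1−t) + m) = 1/(1 − 0.81×0.7 + 0.37) = 1/0.803 ≈ 1.245.
ΔY = k × ΔG = (+€412 million) / 0.803 ≈ +€513.1 million.

+€513.1 million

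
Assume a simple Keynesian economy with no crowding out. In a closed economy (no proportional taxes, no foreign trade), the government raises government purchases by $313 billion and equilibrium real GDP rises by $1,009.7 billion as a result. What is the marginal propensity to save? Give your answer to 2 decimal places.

0.31

Implied spending multiplier k = ΔY/ΔG = 1,009.7/313 ≈ 3.2259.
Since k = 1/(1 − MPC), MPC = 1 − 1/k = 1 − ΔG/ΔY = 1 − 313/1,009.7 ≈ 0.69.
MPS = 1 − MPC = 0.31.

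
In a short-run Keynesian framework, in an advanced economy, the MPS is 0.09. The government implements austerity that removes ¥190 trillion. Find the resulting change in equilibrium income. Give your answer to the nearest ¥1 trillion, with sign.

MPC = 1 − MPS = 1 − 0.09 = 0.91.
Spending multiplier = 1/(1 − MPC) = 1/(1 − 0.91) = 1/0.09 ≈ 11.111.
ΔY = k × ΔG = (−¥190 trillion) / 0.09 ≈ −¥2,111 trillion.

−¥2,111 trillion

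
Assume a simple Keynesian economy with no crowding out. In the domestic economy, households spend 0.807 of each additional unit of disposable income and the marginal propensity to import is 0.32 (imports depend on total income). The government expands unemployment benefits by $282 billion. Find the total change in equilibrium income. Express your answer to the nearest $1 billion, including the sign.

+$444 billion

The transfer change shifts disposable income by +$282 billion, so first-round consumption changes by c·ΔTR = 0.807 × (+$282 billion) = +$227.574 billion.
Expenditure multiplier = 1/(1 − c + m) = 1/(1 − 0.807 + 0.32) = 1/0.513 ≈ 1.949.
The transfer multiplier is c × k ≈ 1.573, so ΔY = k × (c·ΔTR) = (+$227.574 billion) / 0.513 ≈ +$444 billion.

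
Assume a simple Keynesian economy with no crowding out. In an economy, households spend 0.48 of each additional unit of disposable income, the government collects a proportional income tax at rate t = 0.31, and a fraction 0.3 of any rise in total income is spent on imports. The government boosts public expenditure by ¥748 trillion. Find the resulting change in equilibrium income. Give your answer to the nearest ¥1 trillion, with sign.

Expenditure multiplier = 1/(1 − c(1−t) + m) = 1/(1 − 0.48×0.69 + 0.3) = 1/0.9688 ≈ 1.032.
ΔY = k × ΔG = (+¥748 trillion) / 0.9688 ≈ +¥772 trillion.

+¥772 trillion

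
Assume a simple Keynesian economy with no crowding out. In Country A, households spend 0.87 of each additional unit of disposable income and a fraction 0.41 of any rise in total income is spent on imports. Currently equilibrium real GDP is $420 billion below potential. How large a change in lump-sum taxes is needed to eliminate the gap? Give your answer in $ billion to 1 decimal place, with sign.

Spending multiplier = 1/(1 − c + m) = 1/(1 − 0.87 + 0.41) = 1/0.54 ≈ 1.852.
Tax multiplier = −c·k = −0.87/0.54 ≈ −1.611. Need ΔY = +$420 billion, so ΔT = ΔY/(−c·k) = −(+$420 billion) × 0.54 / 0.87 ≈ −$260.7 billion.
The government should cut lump-sum taxes by $260.7 billion.

−$260.7 billion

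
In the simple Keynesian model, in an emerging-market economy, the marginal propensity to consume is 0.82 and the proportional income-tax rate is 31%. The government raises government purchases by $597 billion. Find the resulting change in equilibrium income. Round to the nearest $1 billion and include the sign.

Government-spending multiplier = 1/(1 − c(1−t)) = 1/(1 − 0.82×0.69) = 1/0.4342 ≈ 2.303.
ΔY = k × ΔG = (+$597 billion) / 0.4342 ≈ +$1,375 billion.

+$1,375 billion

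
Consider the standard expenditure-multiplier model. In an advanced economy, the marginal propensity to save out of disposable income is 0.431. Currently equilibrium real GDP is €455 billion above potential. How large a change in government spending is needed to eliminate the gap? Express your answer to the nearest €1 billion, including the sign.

−€196 billion

MPC = 1 − MPS = 1 − 0.431 = 0.569.
Spending multiplier = 1/(1 − MPC) = 1/(1 − 0.569) = 1/0.431 ≈ 2.32.
Need ΔY = −€455 billion, so ΔG = ΔY/k = (−€455 billion) × 0.431 ≈ −€196 billion.
The government should cut government spending by €196 billion.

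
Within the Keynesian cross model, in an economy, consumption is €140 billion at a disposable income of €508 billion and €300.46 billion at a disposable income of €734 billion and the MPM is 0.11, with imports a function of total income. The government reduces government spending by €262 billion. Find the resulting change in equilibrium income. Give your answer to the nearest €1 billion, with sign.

−€655 billion

MPC = ΔC/ΔYd = (300.46 − 140)/(734 − 508) = 160.46/226 = 0.71.
Government-spending multiplier = 1/(1 − c + m) = 1/(1 − 0.71 + 0.11) = 1/0.4 = 2.5.
ΔY = k × ΔG = (−€262 billion) / 0.4 = −€655 billion.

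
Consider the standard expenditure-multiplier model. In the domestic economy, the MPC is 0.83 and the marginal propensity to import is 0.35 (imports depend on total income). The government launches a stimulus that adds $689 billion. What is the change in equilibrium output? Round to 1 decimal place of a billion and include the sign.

+$1,325.0 billion

Government-spending multiplier = 1/(1 − c + m) = 1/(1 − 0.83 + 0.35) = 1/0.52 ≈ 1.923.
ΔY = k × ΔG = (+$689 billion) / 0.52 = +$1,325 billion.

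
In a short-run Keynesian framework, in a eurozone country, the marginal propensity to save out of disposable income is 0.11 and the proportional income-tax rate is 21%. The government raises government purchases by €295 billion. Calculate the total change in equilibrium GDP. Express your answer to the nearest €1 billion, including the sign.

MPC = 1 − MPS = 1 − 0.11 = 0.89.
Government-spending multiplier = 1/(1 − c(1−t)) = 1/(1 − 0.89×0.79) = 1/0.2969 ≈ 3.368.
ΔY = k × ΔG = (+€295 billion) / 0.2969 ≈ +€994 billion.

+€994 billion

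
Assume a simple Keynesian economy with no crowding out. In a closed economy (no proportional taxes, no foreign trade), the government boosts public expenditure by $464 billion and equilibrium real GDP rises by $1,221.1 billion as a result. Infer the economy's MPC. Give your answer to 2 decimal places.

0.62

Implied spending multiplier k = ΔY/ΔG = 1,221.1/464 ≈ 2.6317.
Since k = 1/(1 − MPC), MPC = 1 − 1/k = 1 − ΔG/ΔY = 1 − 464/1,221.1 ≈ 0.62.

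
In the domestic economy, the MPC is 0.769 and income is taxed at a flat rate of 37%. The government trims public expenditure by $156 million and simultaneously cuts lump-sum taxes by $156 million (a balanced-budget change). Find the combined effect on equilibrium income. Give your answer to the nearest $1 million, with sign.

Expenditure multiplier = 1/(1 − c(1−t)) = 1/(1 − 0.769×0.63) = 1/0.51553 ≈ 1.94.
ΔG contributes k·ΔG = (−$156 million) / 0.51553 ≈ −$302.6 million.
ΔT of −$156 million changes first-round spending by −c·ΔT = +$119.964 million, contributing k·(−c·ΔT) = (+$119.964 million) / 0.51553 ≈ +$232.7 million.
Net ΔY = k(ΔG − c·ΔT) = (−$36.036 million) / 0.51553 ≈ −$70 million.

−$70 million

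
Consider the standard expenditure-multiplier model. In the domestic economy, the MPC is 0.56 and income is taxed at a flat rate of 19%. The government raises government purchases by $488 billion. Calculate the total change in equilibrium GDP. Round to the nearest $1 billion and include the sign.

Spending multiplier = 1/(1 − c(1−t)) = 1/(1 − 0.56×0.81) = 1/0.5464 ≈ 1.83.
ΔY = k × ΔG = (+$488 billion) / 0.5464 ≈ +$893 billion.

+$893 billion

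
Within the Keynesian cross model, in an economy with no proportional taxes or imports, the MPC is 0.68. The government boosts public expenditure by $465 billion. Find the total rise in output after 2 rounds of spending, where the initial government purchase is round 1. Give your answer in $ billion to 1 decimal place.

Round 1 adds ΔG = $465 billion; each later round is MPC = 0.68 times the previous.
After 2 rounds: 465 + 316.2 = ΔG·(1 − c^2)/(1 − c) = 465 × (1 − 0.4624)/0.32 = $781.2 billion.

$781.2 billion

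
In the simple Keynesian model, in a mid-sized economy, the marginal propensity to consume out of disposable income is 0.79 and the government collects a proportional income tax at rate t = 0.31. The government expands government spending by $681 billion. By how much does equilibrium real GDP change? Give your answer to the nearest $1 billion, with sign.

Spending multiplier = 1/(1 − c(1−t)) = 1/(1 − 0.79×0.69) = 1/0.4549 ≈ 2.198.
ΔY = k × ΔG = (+$681 billion) / 0.4549 ≈ +$1,497 billion.

+$1,497 billion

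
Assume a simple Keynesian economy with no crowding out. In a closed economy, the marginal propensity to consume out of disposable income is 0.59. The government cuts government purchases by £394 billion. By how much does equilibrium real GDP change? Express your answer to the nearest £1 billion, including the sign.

−£961 billion

Government-spending multiplier = 1/(1 − MPC) = 1/(1 − 0.59) = 1/0.41 ≈ 2.439.
ΔY = k × ΔG = (−£394 billion) / 0.41 ≈ −£961 billion.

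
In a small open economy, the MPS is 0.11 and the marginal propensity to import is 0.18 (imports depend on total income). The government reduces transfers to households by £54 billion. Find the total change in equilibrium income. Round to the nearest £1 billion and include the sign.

MPC = 1 − MPS = 1 − 0.11 = 0.89.
The transfer change shifts disposable income by −£54 billion, so first-round consumption changes by c·ΔTR = 0.89 × (−£54 billion) = −£48.06 billion.
Expenditure multiplier = 1/(1 − c + m) = 1/(1 − 0.89 + 0.18) = 1/0.29 ≈ 3.448.
The transfer multiplier is c × k ≈ 3.069, so ΔY = k × (c·ΔTR) = (−£48.06 billion) / 0.29 ≈ −£166 billion.

−£166 billion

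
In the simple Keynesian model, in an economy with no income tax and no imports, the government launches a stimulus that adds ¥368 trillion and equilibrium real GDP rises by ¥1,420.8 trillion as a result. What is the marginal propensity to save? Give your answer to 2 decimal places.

0.26

Implied spending multiplier k = ΔY/ΔG = 1,420.8/368 ≈ 3.8609.
Since k = 1/(1 − MPC), MPC = 1 − 1/k = 1 − ΔG/ΔY = 1 − 368/1,420.8 ≈ 0.74.
MPS = 1 − MPC = 0.26.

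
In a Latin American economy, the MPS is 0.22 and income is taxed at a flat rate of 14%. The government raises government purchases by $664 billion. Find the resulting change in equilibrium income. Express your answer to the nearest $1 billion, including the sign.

+$2,017 billion

MPC = 1 − MPS = 1 − 0.22 = 0.78.
Spending multiplier = 1/(1 − c(1−t)) = 1/(1 − 0.78×0.86) = 1/0.3292 ≈ 3.038.
ΔY = k × ΔG = (+$664 billion) / 0.3292 ≈ +$2,017 billion.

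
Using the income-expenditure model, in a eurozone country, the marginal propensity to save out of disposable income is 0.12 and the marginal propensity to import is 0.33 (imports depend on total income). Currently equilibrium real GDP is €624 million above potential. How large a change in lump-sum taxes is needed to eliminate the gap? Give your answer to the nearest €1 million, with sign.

+€319 million

MPC = 1 − MPS = 1 − 0.12 = 0.88.
Spending multiplier = 1/(1 − c + m) = 1/(1 − 0.88 + 0.33) = 1/0.45 ≈ 2.222.
Tax multiplier = −c·k = −0.88/0.45 ≈ −1.956. Need ΔY = −€624 million, so ΔT = ΔY/(−c·k) = −(−€624 million) × 0.45 / 0.88 ≈ +€319 million.
The government should raise lump-sum taxes by €319 million.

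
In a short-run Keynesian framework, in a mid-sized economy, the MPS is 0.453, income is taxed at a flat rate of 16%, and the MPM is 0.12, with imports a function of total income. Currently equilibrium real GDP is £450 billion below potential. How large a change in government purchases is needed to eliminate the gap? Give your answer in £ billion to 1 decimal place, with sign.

MPC = 1 − MPS = 1 − 0.453 = 0.547.
Spending multiplier = 1/(1 − c(1−t) + m) = 1/(1 − 0.547×0.84 + 0.12) = 1/0.66052 ≈ 1.514.
Need ΔY = +£450 billion, so ΔG = ΔY/k = (+£450 billion) × 0.66052 ≈ +£297.2 billion.
The government should increase government purchases by £297.2 billion.

+£297.2 billion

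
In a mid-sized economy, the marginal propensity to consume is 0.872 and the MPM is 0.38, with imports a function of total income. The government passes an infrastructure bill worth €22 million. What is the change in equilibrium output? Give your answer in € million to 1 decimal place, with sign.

Government-spending multiplier = 1/(1 − c + m) = 1/(1 − 0.872 + 0.38) = 1/0.508 ≈ 1.969.
ΔY = k × ΔG = (+€22 million) / 0.508 ≈ +€43.3 million.

+€43.3 million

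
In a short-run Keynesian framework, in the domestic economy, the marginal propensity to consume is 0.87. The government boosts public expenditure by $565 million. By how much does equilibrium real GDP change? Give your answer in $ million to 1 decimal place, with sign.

Expenditure multiplier = 1/(1 − MPC) = 1/(1 − 0.87) = 1/0.13 ≈ 7.692.
ΔY = k × ΔG = (+$565 million) / 0.13 ≈ +$4,346.2 million.

+$4,346.2 million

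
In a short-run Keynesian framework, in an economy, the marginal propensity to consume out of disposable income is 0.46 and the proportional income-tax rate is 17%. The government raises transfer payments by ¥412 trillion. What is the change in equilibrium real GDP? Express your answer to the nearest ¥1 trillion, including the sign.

The transfer change shifts disposable income by +¥412 trillion, so first-round consumption changes by c·ΔTR = 0.46 × (+¥412 trillion) = +¥189.52 trillion.
Expenditure multiplier = 1/(1 − c(1−t)) = 1/(1 − 0.46×0.83) = 1/0.6182 ≈ 1.618.
The transfer multiplier is c × k ≈ 0.744, so ΔY = k × (c·ΔTR) = (+¥189.52 trillion) / 0.6182 ≈ +¥307 trillion.

+¥307 trillion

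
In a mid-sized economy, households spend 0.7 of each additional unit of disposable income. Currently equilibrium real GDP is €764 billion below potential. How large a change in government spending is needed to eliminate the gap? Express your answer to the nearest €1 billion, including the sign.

Spending multiplier = 1/(1 − MPC) = 1/(1 − 0.7) = 1/0.3 ≈ 3.333.
Need ΔY = +€764 billion, so ΔG = ΔY/k = (+€764 billion) × 0.3 ≈ +€229 billion.
The government should increase government spending by €229 billion.

+€229 billion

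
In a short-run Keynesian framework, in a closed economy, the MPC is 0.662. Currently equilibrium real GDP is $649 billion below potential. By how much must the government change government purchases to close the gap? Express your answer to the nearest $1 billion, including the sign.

Spending multiplier = 1/(1 − MPC) = 1/(1 − 0.662) = 1/0.338 ≈ 2.959.
Need ΔY = +$649 billion, so ΔG = ΔY/k = (+$649 billion) × 0.338 ≈ +$219 billion.
The government should increase government purchases by $219 billion.

+$219 billion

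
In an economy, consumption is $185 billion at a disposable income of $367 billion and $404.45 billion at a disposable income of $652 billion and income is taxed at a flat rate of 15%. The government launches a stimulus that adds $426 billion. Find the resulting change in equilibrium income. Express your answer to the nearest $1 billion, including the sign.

MPC = ΔC/ΔYd = (404.45 − 185)/(652 − 367) = 219.45/285 = 0.77.
Spending multiplier = 1/(1 − c(1−t)) = 1/(1 − 0.77×0.85) = 1/0.3455 ≈ 2.894.
ΔY = k × ΔG = (+$426 billion) / 0.3455 ≈ +$1,233 billion.

+$1,233 billion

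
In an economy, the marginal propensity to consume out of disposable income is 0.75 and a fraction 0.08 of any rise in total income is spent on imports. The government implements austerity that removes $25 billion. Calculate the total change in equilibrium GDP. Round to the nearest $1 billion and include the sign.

Expenditure multiplier = 1/(1 − c + m) = 1/(1 − 0.75 + 0.08) = 1/0.33 ≈ 3.03.
ΔY = k × ΔG = (−$25 billion) / 0.33 ≈ −$76 billion.

−$76 billion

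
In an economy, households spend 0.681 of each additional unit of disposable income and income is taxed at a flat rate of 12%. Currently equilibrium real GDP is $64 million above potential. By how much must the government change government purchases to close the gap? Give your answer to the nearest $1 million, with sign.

−$26 million

Spending multiplier = 1/(1 − c(1−t)) = 1/(1 − 0.681×0.88) = 1/0.40072 ≈ 2.496.
Need ΔY = −$64 million, so ΔG = ΔY/k = (−$64 million) × 0.40072 ≈ −$26 million.
The government should cut government purchases by $26 million.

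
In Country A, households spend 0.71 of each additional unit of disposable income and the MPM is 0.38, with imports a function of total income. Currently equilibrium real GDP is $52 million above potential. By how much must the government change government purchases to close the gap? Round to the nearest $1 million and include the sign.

Spending multiplier = 1/(1 − c + m) = 1/(1 − 0.71 + 0.38) = 1/0.67 ≈ 1.493.
Need ΔY = −$52 million, so ΔG = ΔY/k = (−$52 million) × 0.67 ≈ −$35 million.
The government should cut government purchases by $35 million.

−$35 million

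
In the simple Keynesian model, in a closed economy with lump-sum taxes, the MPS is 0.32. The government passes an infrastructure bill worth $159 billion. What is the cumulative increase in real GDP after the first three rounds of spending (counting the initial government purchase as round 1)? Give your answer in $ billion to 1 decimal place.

MPC = 1 − MPS = 1 − 0.32 = 0.68.
Round 1 adds ΔG = $159 billion; each later round is MPC = 0.68 times the previous.
After 3 rounds: 159 + 108.12 + 73.5216 = ΔG·(1 − c^3)/(1 − c) = 159 × (1 − 0.314432)/0.32 ≈ $340.6 billion.

$340.6 billion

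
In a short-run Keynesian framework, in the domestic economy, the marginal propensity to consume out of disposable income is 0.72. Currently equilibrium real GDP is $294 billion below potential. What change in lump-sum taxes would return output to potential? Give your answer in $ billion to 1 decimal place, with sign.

Spending multiplier = 1/(1 − MPC) = 1/(1 − 0.72) = 1/0.28 ≈ 3.571.
Tax multiplier = −c·k = −0.72/0.28 ≈ −2.571. Need ΔY = +$294 billion, so ΔT = ΔY/(−c·k) = −(+$294 billion) × 0.28 / 0.72 ≈ −$114.3 billion.
The government should cut lump-sum taxes by $114.3 billion.

−$114.3 billion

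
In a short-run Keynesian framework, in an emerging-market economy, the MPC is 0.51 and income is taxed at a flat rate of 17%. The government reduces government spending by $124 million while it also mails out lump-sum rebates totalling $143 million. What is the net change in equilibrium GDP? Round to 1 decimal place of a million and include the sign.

−$88.6 million

Expenditure multiplier = 1/(1 − c(1−t)) = 1/(1 − 0.51×0.83) = 1/0.5767 ≈ 1.734.
ΔG contributes k·ΔG = (−$124 million) / 0.5767 ≈ −$215 million.
ΔT of −$143 million changes first-round spending by −c·ΔT = +$72.93 million, contributing k·(−c·ΔT) = (+$72.93 million) / 0.5767 ≈ +$126.5 million.
Net ΔY = k(ΔG − c·ΔT) = (−$51.07 million) / 0.5767 ≈ −$88.6 million.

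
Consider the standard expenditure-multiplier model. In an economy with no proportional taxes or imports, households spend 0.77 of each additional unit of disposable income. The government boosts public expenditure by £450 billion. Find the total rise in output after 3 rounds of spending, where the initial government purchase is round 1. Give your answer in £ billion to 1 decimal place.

Round 1 adds ΔG = £450 billion; each later round is MPC = 0.77 times the previous.
After 3 rounds: 450 + 346.5 + 266.805 = ΔG·(1 − c^3)/(1 − c) = 450 × (1 − 0.456533)/0.23 ≈ £1,063.3 billion.

£1,063.3 billion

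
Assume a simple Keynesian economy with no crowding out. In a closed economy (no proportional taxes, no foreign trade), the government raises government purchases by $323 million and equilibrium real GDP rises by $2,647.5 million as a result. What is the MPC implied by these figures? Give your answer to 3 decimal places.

Implied spending multiplier k = ΔY/ΔG = 2,647.5/323 ≈ 8.1966.
Since k = 1/(1 − MPC), MPC = 1 − 1/k = 1 − ΔG/ΔY = 1 − 323/2,647.5 ≈ 0.878.

0.878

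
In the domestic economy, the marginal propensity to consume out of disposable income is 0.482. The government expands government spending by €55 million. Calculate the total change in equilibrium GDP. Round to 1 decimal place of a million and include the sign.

Expenditure multiplier = 1/(1 − MPC) = 1/(1 − 0.482) = 1/0.518 ≈ 1.931.
ΔY = k × ΔG = (+€55 million) / 0.518 ≈ +€106.2 million.

+€106.2 million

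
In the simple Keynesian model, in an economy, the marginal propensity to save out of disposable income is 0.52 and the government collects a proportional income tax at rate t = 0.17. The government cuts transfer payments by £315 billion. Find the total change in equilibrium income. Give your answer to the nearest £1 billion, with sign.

−£251 billion

MPC = 1 − MPS = 1 − 0.52 = 0.48.
The transfer change shifts disposable income by −£315 billion, so first-round consumption changes by c·ΔTR = 0.48 × (−£315 billion) = −£151.2 billion.
Expenditure multiplier = 1/(1 − c(1−t)) = 1/(1 − 0.48×0.83) = 1/0.6016 ≈ 1.662.
The transfer multiplier is c × k ≈ 0.798, so ΔY = k × (c·ΔTR) = (−£151.2 billion) / 0.6016 ≈ −£251 billion.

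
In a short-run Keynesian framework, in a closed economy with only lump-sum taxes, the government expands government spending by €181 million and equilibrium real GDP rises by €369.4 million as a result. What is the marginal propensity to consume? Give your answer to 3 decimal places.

0.510

Implied spending multiplier k = ΔY/ΔG = 369.4/181 ≈ 2.0409.
Since k = 1/(1 − MPC), MPC = 1 − 1/k = 1 − ΔG/ΔY = 1 − 181/369.4 ≈ 0.510.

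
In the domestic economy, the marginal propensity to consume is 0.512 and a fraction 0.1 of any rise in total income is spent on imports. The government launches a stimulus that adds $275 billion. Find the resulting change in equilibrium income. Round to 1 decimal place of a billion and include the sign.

+$467.7 billion

Government-spending multiplier = 1/(1 − c + m) = 1/(1 − 0.512 + 0.1) = 1/0.588 ≈ 1.701.
ΔY = k × ΔG = (+$275 billion) / 0.588 ≈ +$467.7 billion.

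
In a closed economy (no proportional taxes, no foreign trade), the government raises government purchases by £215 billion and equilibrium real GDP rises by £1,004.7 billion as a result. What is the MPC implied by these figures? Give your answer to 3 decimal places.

Implied spending multiplier k = ΔY/ΔG = 1,004.7/215 ≈ 4.673.
Since k = 1/(1 − MPC), MPC = 1 − 1/k = 1 − ΔG/ΔY = 1 − 215/1,004.7 ≈ 0.786.

0.786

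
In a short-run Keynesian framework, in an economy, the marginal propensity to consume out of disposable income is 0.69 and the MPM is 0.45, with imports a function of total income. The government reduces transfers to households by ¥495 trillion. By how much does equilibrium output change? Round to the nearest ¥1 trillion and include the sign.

The transfer change shifts disposable income by −¥495 trillion, so first-round consumption changes by c·ΔTR = 0.69 × (−¥495 trillion) = −¥341.55 trillion.
Expenditure multiplier = 1/(1 − c + m) = 1/(1 − 0.69 + 0.45) = 1/0.76 ≈ 1.316.
The transfer multiplier is c × k ≈ 0.908, so ΔY = k × (c·ΔTR) = (−¥341.55 trillion) / 0.76 ≈ −¥449 trillion.

−¥449 trillion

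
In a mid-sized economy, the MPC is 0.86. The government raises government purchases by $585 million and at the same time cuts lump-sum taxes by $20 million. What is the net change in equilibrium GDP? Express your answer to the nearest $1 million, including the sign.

+$4,301 million

Expenditure multiplier = 1/(1 − MPC) = 1/(1 − 0.86) = 1/0.14 ≈ 7.143.
ΔG contributes k·ΔG = (+$585 million) / 0.14 ≈ +$4,178.6 million.
ΔT of −$20 million changes first-round spending by −c·ΔT = +$17.2 million, contributing k·(−c·ΔT) = (+$17.2 million) / 0.14 ≈ +$122.9 million.
Net ΔY = k(ΔG − c·ΔT) = (+$602.2 million) / 0.14 ≈ +$4,301 million.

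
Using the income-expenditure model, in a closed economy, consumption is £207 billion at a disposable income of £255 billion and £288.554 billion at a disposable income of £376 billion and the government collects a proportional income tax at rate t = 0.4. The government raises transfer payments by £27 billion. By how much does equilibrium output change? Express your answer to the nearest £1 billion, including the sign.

+£31 billion

MPC = ΔC/ΔYd = (288.554 − 207)/(376 − 255) = 81.554/121 = 0.674.
The transfer change shifts disposable income by +£27 billion, so first-round consumption changes by c·ΔTR = 0.674 × (+£27 billion) = +£18.198 billion.
Expenditure multiplier = 1/(1 − c(1−t)) = 1/(1 − 0.674×0.6) = 1/0.5956 ≈ 1.679.
The transfer multiplier is c × k ≈ 1.132, so ΔY = k × (c·ΔTR) = (+£18.198 billion) / 0.5956 ≈ +£31 billion.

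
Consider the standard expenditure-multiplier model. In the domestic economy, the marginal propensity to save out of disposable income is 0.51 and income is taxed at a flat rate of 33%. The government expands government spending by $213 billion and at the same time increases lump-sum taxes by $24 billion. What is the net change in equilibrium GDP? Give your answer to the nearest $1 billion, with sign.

+$300 billion

MPC = 1 − MPS = 1 − 0.51 = 0.49.
Expenditure multiplier = 1/(1 − c(1−t)) = 1/(1 − 0.49×0.67) = 1/0.6717 ≈ 1.489.
ΔG contributes k·ΔG = (+$213 billion) / 0.6717 ≈ +$317.1 billion.
ΔT of +$24 billion changes first-round spending by −c·ΔT = −$11.76 billion, contributing k·(−c·ΔT) = (−$11.76 billion) / 0.6717 ≈ −$17.5 billion.
Net ΔY = k(ΔG − c·ΔT) = (+$201.24 billion) / 0.6717 ≈ +$300 billion.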